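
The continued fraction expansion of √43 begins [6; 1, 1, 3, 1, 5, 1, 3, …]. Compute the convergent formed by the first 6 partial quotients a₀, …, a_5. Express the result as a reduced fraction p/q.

341/52

Start with 5.
1 + 1/(5/1) = 1 + 1/5 = 6/5
3 + 1/(6/5) = 3 + 5/6 = 23/6
1 + 1/(23/6) = 1 + 6/23 = 29/23
1 + 1/(29/23) = 1 + 23/29 = 52/29
6 + 1/(52/29) = 6 + 29/52 = 341/52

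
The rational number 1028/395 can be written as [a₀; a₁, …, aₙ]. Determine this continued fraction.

[2; 1, 1, 1, 1, 15, 5]

1028 ÷ 395 → quotient 2, remainder 238
395 ÷ 238 → quotient 1, remainder 157
238 ÷ 157 → quotient 1, remainder 81
157 ÷ 81 → quotient 1, remainder 76
81 ÷ 76 → quotient 1, remainder 5
76 ÷ 5 → quotient 15, remainder 1
5 ÷ 1 → quotient 5, remainder 0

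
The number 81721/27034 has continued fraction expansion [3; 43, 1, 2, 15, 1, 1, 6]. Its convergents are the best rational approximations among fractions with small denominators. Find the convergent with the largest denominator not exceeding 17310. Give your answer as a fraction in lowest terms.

a_0 = 3: 3/1  (≤ bound)
a_1 = 43: 130/43  (≤ bound)
a_2 = 1: 133/44  (≤ bound)
a_3 = 2: 396/131  (≤ bound)
a_4 = 15: 6073/2009  (≤ bound)
a_5 = 1: 6469/2140  (≤ bound)
a_6 = 1: 12542/4149  (≤ bound)
a_7 = 6: 81721/27034  (> 17310, stop)

12542/4149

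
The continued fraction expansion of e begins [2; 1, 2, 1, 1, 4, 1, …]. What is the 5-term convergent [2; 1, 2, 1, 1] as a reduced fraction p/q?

19/7

Start with 1.
1 + 1/(1/1) = 1 + 1/1 = 2/1
2 + 1/(2/1) = 2 + 1/2 = 5/2
1 + 1/(5/2) = 1 + 2/5 = 7/5
2 + 1/(7/5) = 2 + 5/7 = 19/7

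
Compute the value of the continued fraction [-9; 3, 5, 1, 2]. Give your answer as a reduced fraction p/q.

-469/54

Work from the innermost term outward:
Start with 2.
1 + 1/(2/1) = 1 + 1/2 = 3/2
5 + 1/(3/2) = 5 + 2/3 = 17/3
3 + 1/(17/3) = 3 + 3/17 = 54/17
-9 + 1/(54/17) = -9 + 17/54 = -469/54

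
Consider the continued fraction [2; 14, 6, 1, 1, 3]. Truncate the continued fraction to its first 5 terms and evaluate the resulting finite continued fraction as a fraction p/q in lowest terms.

Start with 1.
1 + 1/(1/1) = 1 + 1/1 = 2/1
6 + 1/(2/1) = 6 + 1/2 = 13/2
14 + 1/(13/2) = 14 + 2/13 = 184/13
2 + 1/(184/13) = 2 + 13/184 = 381/184

381/184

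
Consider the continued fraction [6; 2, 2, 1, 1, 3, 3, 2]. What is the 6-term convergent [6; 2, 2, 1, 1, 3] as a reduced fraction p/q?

Compute successive convergents:
a_0 = 6: 6/1
a_1 = 2: 13/2
a_2 = 2: 32/5
a_3 = 1: 45/7
a_4 = 1: 77/12
a_5 = 3: 276/43

276/43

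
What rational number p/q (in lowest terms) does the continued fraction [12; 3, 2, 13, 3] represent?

Start with 3.
13 + 1/(3/1) = 13 + 1/3 = 40/3
2 + 1/(40/3) = 2 + 3/40 = 83/40
3 + 1/(83/40) = 3 + 40/83 = 289/83
12 + 1/(289/83) = 12 + 83/289 = 3551/289

3551/289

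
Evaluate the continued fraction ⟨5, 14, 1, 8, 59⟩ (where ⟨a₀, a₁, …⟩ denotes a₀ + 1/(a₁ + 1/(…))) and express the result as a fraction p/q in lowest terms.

Start with 59.
8 + 1/(59/1) = 8 + 1/59 = 473/59
1 + 1/(473/59) = 1 + 59/473 = 532/473
14 + 1/(532/473) = 14 + 473/532 = 7921/532
5 + 1/(7921/532) = 5 + 532/7921 = 40137/7921

40137/7921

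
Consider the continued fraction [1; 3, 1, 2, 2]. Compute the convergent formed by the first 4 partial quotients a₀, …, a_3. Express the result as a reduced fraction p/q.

Work from the innermost term outward:
Start with 2.
1 + 1/(2/1) = 1 + 1/2 = 3/2
3 + 1/(3/2) = 3 + 2/3 = 11/3
1 + 1/(11/3) = 1 + 3/11 = 14/11

14/11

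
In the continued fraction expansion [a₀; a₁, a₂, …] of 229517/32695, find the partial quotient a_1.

50

229517 = 7·32695 + 652, so a_0 = 7
32695 = 50·652 + 95, so a_1 = 50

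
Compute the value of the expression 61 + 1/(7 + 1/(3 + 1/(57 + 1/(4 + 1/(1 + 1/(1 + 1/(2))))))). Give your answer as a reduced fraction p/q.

1779864/29113

Use the convergent recurrence hₖ = aₖ·hₖ₋₁ + hₖ₋₂ (and likewise for the denominators kₖ):
a_0 = 61: 61/1
a_1 = 7: 428/7
a_2 = 3: 1345/22
a_3 = 57: 77093/1261
a_4 = 4: 309717/5066
a_5 = 1: 386810/6327
a_6 = 1: 696527/11393
a_7 = 2: 1779864/29113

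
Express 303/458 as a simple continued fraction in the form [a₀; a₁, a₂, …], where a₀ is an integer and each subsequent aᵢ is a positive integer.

[0; 1, 1, 1, 21, 7]

Apply division with remainder until the remainder is 0:
303 ÷ 458 → quotient 0, remainder 303
458 ÷ 303 → quotient 1, remainder 155
303 ÷ 155 → quotient 1, remainder 148
155 ÷ 148 → quotient 1, remainder 7
148 ÷ 7 → quotient 21, remainder 1
7 ÷ 1 → quotient 7, remainder 0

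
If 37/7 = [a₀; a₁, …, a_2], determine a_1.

3

Repeatedly divide and take the remainder:
37 = 5·7 + 2, so a_0 = 5
7 = 3·2 + 1, so a_1 = 3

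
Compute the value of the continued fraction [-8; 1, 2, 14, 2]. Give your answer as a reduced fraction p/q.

a_0 = -8: -8/1
a_1 = 1: -7/1
a_2 = 2: -22/3
a_3 = 14: -315/43
a_4 = 2: -652/89

-652/89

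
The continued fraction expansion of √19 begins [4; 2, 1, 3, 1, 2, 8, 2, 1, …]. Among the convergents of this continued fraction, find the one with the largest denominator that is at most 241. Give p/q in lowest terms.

a_0 = 4: 4/1  (≤ bound)
a_1 = 2: 9/2  (≤ bound)
a_2 = 1: 13/3  (≤ bound)
a_3 = 3: 48/11  (≤ bound)
a_4 = 1: 61/14  (≤ bound)
a_5 = 2: 170/39  (≤ bound)
a_6 = 8: 1421/326  (> 241, stop)

170/39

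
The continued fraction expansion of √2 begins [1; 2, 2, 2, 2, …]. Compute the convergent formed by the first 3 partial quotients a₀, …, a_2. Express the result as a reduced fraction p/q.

7/5

Compute successive convergents:
a_0 = 1: 1/1
a_1 = 2: 3/2
a_2 = 2: 7/5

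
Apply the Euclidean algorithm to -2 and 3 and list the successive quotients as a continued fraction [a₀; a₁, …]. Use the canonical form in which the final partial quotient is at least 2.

[-1; 3]

Apply division with remainder until the remainder is 0:
-2 = -1·3 + 1, so a_0 = -1
3 = 3·1 + 0, so a_1 = 3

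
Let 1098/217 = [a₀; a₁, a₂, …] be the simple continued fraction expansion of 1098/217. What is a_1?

Apply division with remainder until the remainder is 0:
1098 ÷ 217 → quotient 5, remainder 13
217 ÷ 13 → quotient 16, remainder 9

16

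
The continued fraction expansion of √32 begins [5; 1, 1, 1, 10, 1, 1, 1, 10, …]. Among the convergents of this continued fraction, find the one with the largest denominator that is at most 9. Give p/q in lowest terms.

17/3

a_0 = 5: 5/1  (≤ bound)
a_1 = 1: 6/1  (≤ bound)
a_2 = 1: 11/2  (≤ bound)
a_3 = 1: 17/3  (≤ bound)
a_4 = 10: 181/32  (> 9, stop)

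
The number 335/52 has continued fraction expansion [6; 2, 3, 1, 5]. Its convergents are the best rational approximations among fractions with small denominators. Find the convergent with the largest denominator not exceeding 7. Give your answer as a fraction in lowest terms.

a_0 = 6: 6/1  (≤ bound)
a_1 = 2: 13/2  (≤ bound)
a_2 = 3: 45/7  (≤ bound)
a_3 = 1: 58/9  (> 7, stop)

45/7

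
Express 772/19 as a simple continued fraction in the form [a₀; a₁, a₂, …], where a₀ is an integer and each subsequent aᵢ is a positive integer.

[40; 1, 1, 1, 2, 2]

Repeatedly divide and take the remainder:
772 = 40·19 + 12, so a_0 = 40
19 = 1·12 + 7, so a_1 = 1
12 = 1·7 + 5, so a_2 = 1
7 = 1·5 + 2, so a_3 = 1
5 = 2·2 + 1, so a_4 = 2
2 = 2·1 + 0, so a_5 = 2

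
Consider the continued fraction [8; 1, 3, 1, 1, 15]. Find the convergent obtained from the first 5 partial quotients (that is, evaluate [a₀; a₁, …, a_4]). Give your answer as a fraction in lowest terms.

Use the convergent recurrence hₖ = aₖ·hₖ₋₁ + hₖ₋₂ (and likewise for the denominators kₖ):
a_0 = 8: 8/1
a_1 = 1: 9/1
a_2 = 3: 35/4
a_3 = 1: 44/5
a_4 = 1: 79/9

79/9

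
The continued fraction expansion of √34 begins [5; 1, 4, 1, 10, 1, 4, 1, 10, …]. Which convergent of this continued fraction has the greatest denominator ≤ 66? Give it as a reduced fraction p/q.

379/65

List convergents until the denominator exceeds the bound:
a_0 = 5: 5/1  (≤ bound)
a_1 = 1: 6/1  (≤ bound)
a_2 = 4: 29/5  (≤ bound)
a_3 = 1: 35/6  (≤ bound)
a_4 = 10: 379/65  (≤ bound)
a_5 = 1: 414/71  (> 66, stop)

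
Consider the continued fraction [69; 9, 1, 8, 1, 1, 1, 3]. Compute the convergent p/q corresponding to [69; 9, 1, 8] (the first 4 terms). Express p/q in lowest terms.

a_0 = 69: 69/1
a_1 = 9: 622/9
a_2 = 1: 691/10
a_3 = 8: 6150/89

6150/89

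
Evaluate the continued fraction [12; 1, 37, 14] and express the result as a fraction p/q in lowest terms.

Start with 14.
37 + 1/(14/1) = 37 + 1/14 = 519/14
1 + 1/(519/14) = 1 + 14/519 = 533/519
12 + 1/(533/519) = 12 + 519/533 = 6915/533

6915/533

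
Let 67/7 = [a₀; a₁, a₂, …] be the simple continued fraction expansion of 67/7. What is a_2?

Apply division with remainder until the remainder is 0:
67 ÷ 7 → quotient 9, remainder 4
7 ÷ 4 → quotient 1, remainder 3
4 ÷ 3 → quotient 1, remainder 1

1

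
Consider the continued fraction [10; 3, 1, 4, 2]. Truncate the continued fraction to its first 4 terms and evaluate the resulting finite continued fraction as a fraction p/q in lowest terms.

Compute successive convergents:
a_0 = 10: 10/1
a_1 = 3: 31/3
a_2 = 1: 41/4
a_3 = 4: 195/19

195/19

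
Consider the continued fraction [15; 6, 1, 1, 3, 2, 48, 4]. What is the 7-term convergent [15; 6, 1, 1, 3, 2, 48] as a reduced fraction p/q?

Build up convergents one term at a time:
a_0 = 15: 15/1
a_1 = 6: 91/6
a_2 = 1: 106/7
a_3 = 1: 197/13
a_4 = 3: 697/46
a_5 = 2: 1591/105
a_6 = 48: 77065/5086

77065/5086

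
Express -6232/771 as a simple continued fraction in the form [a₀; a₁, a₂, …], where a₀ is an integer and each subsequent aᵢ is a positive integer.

[-9; 1, 11, 21, 3]

-6232 ÷ 771 → quotient -9, remainder 707
771 ÷ 707 → quotient 1, remainder 64
707 ÷ 64 → quotient 11, remainder 3
64 ÷ 3 → quotient 21, remainder 1
3 ÷ 1 → quotient 3, remainder 0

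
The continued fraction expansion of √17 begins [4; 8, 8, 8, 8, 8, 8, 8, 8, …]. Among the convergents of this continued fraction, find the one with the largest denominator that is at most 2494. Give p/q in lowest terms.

2177/528

List convergents until the denominator exceeds the bound:
a_0 = 4: 4/1  (≤ bound)
a_1 = 8: 33/8  (≤ bound)
a_2 = 8: 268/65  (≤ bound)
a_3 = 8: 2177/528  (≤ bound)
a_4 = 8: 17684/4289  (> 2494, stop)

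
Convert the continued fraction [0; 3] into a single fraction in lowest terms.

a_0 = 0: 0/1
a_1 = 3: 1/3

1/3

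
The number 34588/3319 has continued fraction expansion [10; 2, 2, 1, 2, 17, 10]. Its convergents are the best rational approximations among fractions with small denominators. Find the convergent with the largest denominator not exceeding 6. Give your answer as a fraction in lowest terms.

52/5

a_0 = 10: 10/1  (≤ bound)
a_1 = 2: 21/2  (≤ bound)
a_2 = 2: 52/5  (≤ bound)
a_3 = 1: 73/7  (> 6, stop)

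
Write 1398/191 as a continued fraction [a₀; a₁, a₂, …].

1398 ÷ 191 → quotient 7, remainder 61
191 ÷ 61 → quotient 3, remainder 8
61 ÷ 8 → quotient 7, remainder 5
8 ÷ 5 → quotient 1, remainder 3
5 ÷ 3 → quotient 1, remainder 2
3 ÷ 2 → quotient 1, remainder 1
2 ÷ 1 → quotient 2, remainder 0

[7; 3, 7, 1, 1, 1, 2]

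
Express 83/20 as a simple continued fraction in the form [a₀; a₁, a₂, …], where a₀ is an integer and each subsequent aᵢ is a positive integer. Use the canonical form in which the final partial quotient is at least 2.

83 = 4·20 + 3, so a_0 = 4
20 = 6·3 + 2, so a_1 = 6
3 = 1·2 + 1, so a_2 = 1
2 = 2·1 + 0, so a_3 = 2

[4; 6, 1, 2]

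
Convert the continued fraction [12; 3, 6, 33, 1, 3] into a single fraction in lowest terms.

a_0 = 12: 12/1
a_1 = 3: 37/3
a_2 = 6: 234/19
a_3 = 33: 7759/630
a_4 = 1: 7993/649
a_5 = 3: 31738/2577

31738/2577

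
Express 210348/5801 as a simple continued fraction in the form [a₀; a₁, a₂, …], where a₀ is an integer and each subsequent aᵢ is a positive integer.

Repeatedly divide and take the remainder:
⌊210348/5801⌋ = 36, remainder 1512
⌊5801/1512⌋ = 3, remainder 1265
⌊1512/1265⌋ = 1, remainder 247
⌊1265/247⌋ = 5, remainder 30
⌊247/30⌋ = 8, remainder 7
⌊30/7⌋ = 4, remainder 2
⌊7/2⌋ = 3, remainder 1
⌊2/1⌋ = 2, remainder 0

[36; 3, 1, 5, 8, 4, 3, 2]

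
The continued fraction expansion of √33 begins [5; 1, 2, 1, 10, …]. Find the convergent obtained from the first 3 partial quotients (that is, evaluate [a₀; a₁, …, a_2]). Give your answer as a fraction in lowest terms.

17/3

Start with 2.
1 + 1/(2/1) = 1 + 1/2 = 3/2
5 + 1/(3/2) = 5 + 2/3 = 17/3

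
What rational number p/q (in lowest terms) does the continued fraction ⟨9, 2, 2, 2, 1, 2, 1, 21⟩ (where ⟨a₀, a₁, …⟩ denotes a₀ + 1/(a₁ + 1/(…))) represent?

Start with 21.
1 + 1/(21/1) = 1 + 1/21 = 22/21
2 + 1/(22/21) = 2 + 21/22 = 65/22
1 + 1/(65/22) = 1 + 22/65 = 87/65
2 + 1/(87/65) = 2 + 65/87 = 239/87
2 + 1/(239/87) = 2 + 87/239 = 565/239
2 + 1/(565/239) = 2 + 239/565 = 1369/565
9 + 1/(1369/565) = 9 + 565/1369 = 12886/1369

12886/1369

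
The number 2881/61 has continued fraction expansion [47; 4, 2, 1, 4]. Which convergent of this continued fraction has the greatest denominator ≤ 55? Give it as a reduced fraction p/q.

a_0 = 47: 47/1  (≤ bound)
a_1 = 4: 189/4  (≤ bound)
a_2 = 2: 425/9  (≤ bound)
a_3 = 1: 614/13  (≤ bound)
a_4 = 4: 2881/61  (> 55, stop)

614/13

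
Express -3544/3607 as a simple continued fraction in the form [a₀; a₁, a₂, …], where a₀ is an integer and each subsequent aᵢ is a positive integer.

[-1; 57, 3, 1, 15]

Apply division with remainder until the remainder is 0:
⌊-3544/3607⌋ = -1, remainder 63
⌊3607/63⌋ = 57, remainder 16
⌊63/16⌋ = 3, remainder 15
⌊16/15⌋ = 1, remainder 1
⌊15/1⌋ = 15, remainder 0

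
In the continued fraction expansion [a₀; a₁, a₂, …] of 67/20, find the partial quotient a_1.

2

Repeatedly divide and take the remainder:
⌊67/20⌋ = 3, remainder 7
⌊20/7⌋ = 2, remainder 6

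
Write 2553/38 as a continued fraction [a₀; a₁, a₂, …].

Apply division with remainder until the remainder is 0:
2553 = 67·38 + 7, so a_0 = 67
38 = 5·7 + 3, so a_1 = 5
7 = 2·3 + 1, so a_2 = 2
3 = 3·1 + 0, so a_3 = 3

[67; 5, 2, 3]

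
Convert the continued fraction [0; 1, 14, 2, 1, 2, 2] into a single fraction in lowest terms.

a_0 = 0: 0/1
a_1 = 1: 1/1
a_2 = 14: 14/15
a_3 = 2: 29/31
a_4 = 1: 43/46
a_5 = 2: 115/123
a_6 = 2: 273/292

273/292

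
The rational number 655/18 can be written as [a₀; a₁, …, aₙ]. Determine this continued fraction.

[36; 2, 1, 1, 3]

Run the Euclidean algorithm, recording each quotient:
655 ÷ 18 → quotient 36, remainder 7
18 ÷ 7 → quotient 2, remainder 4
7 ÷ 4 → quotient 1, remainder 3
4 ÷ 3 → quotient 1, remainder 1
3 ÷ 1 → quotient 3, remainder 0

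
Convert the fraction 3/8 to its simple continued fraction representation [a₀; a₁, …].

[0; 2, 1, 2]

⌊3/8⌋ = 0, remainder 3
⌊8/3⌋ = 2, remainder 2
⌊3/2⌋ = 1, remainder 1
⌊2/1⌋ = 2, remainder 0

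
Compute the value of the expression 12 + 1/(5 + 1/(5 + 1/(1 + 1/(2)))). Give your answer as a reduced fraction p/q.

Work from the innermost term outward:
Start with 2.
1 + 1/(2/1) = 1 + 1/2 = 3/2
5 + 1/(3/2) = 5 + 2/3 = 17/3
5 + 1/(17/3) = 5 + 3/17 = 88/17
12 + 1/(88/17) = 12 + 17/88 = 1073/88

1073/88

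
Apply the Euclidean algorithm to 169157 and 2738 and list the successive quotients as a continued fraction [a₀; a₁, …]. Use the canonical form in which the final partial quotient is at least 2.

[61; 1, 3, 1, 1, 3, 42, 2]

⌊169157/2738⌋ = 61, remainder 2139
⌊2738/2139⌋ = 1, remainder 599
⌊2139/599⌋ = 3, remainder 342
⌊599/342⌋ = 1, remainder 257
⌊342/257⌋ = 1, remainder 85
⌊257/85⌋ = 3, remainder 2
⌊85/2⌋ = 42, remainder 1
⌊2/1⌋ = 2, remainder 0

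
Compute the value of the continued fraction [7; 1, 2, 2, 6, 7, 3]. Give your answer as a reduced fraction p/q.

7796/1011

Use the convergent recurrence hₖ = aₖ·hₖ₋₁ + hₖ₋₂ (and likewise for the denominators kₖ):
a_0 = 7: 7/1
a_1 = 1: 8/1
a_2 = 2: 23/3
a_3 = 2: 54/7
a_4 = 6: 347/45
a_5 = 7: 2483/322
a_6 = 3: 7796/1011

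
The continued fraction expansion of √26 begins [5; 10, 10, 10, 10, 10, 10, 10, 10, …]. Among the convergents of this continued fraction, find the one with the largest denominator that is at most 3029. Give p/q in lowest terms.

5201/1020

List convergents until the denominator exceeds the bound:
a_0 = 5: 5/1  (≤ bound)
a_1 = 10: 51/10  (≤ bound)
a_2 = 10: 515/101  (≤ bound)
a_3 = 10: 5201/1020  (≤ bound)
a_4 = 10: 52525/10301  (> 3029, stop)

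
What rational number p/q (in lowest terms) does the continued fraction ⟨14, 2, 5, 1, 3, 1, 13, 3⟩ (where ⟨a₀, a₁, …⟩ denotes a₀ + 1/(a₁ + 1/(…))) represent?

Collapse the nested fraction from the inside out:
Start with 3.
13 + 1/(3/1) = 13 + 1/3 = 40/3
1 + 1/(40/3) = 1 + 3/40 = 43/40
3 + 1/(43/40) = 3 + 40/43 = 169/43
1 + 1/(169/43) = 1 + 43/169 = 212/169
5 + 1/(212/169) = 5 + 169/212 = 1229/212
2 + 1/(1229/212) = 2 + 212/1229 = 2670/1229
14 + 1/(2670/1229) = 14 + 1229/2670 = 38609/2670

38609/2670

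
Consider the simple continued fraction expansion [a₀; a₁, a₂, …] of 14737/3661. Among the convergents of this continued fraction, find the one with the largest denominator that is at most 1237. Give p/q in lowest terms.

List convergents until the denominator exceeds the bound:
a_0 = 4: 4/1  (≤ bound)
a_1 = 39: 157/39  (≤ bound)
a_2 = 2: 318/79  (≤ bound)
a_3 = 1: 475/118  (≤ bound)
a_4 = 2: 1268/315  (≤ bound)
a_5 = 1: 1743/433  (≤ bound)
a_6 = 3: 6497/1614  (> 1237, stop)

1743/433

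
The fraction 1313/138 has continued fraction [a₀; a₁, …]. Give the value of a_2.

1313 = 9·138 + 71, so a_0 = 9
138 = 1·71 + 67, so a_1 = 1
71 = 1·67 + 4, so a_2 = 1

1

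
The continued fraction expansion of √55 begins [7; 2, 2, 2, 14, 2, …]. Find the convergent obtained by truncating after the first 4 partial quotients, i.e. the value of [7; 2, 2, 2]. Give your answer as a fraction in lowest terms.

Collapse the nested fraction from the inside out:
Start with 2.
2 + 1/(2/1) = 2 + 1/2 = 5/2
2 + 1/(5/2) = 2 + 2/5 = 12/5
7 + 1/(12/5) = 7 + 5/12 = 89/12

89/12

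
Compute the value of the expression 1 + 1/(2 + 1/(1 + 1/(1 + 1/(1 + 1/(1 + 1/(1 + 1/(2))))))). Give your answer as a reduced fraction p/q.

76/55

Start with 2.
1 + 1/(2/1) = 1 + 1/2 = 3/2
1 + 1/(3/2) = 1 + 2/3 = 5/3
1 + 1/(5/3) = 1 + 3/5 = 8/5
1 + 1/(8/5) = 1 + 5/8 = 13/8
1 + 1/(13/8) = 1 + 8/13 = 21/13
2 + 1/(21/13) = 2 + 13/21 = 55/21
1 + 1/(55/21) = 1 + 21/55 = 76/55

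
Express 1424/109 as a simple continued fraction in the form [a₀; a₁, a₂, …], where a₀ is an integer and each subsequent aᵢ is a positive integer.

[13; 15, 1, 1, 3]

Run the Euclidean algorithm, recording each quotient:
1424 ÷ 109 → quotient 13, remainder 7
109 ÷ 7 → quotient 15, remainder 4
7 ÷ 4 → quotient 1, remainder 3
4 ÷ 3 → quotient 1, remainder 1
3 ÷ 1 → quotient 3, remainder 0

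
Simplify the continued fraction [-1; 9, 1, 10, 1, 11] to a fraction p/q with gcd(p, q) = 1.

a_0 = -1: -1/1
a_1 = 9: -8/9
a_2 = 1: -9/10
a_3 = 10: -98/109
a_4 = 1: -107/119
a_5 = 11: -1275/1418

-1275/1418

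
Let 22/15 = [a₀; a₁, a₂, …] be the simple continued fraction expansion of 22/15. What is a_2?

Repeatedly divide and take the remainder:
⌊22/15⌋ = 1, remainder 7
⌊15/7⌋ = 2, remainder 1
⌊7/1⌋ = 7, remainder 0

7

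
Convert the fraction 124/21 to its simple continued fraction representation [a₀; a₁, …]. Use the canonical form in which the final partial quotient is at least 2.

[5; 1, 9, 2]

⌊124/21⌋ = 5, remainder 19
⌊21/19⌋ = 1, remainder 2
⌊19/2⌋ = 9, remainder 1
⌊2/1⌋ = 2, remainder 0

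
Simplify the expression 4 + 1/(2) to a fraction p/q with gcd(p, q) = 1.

9/2

Start with 2.
4 + 1/(2/1) = 4 + 1/2 = 9/2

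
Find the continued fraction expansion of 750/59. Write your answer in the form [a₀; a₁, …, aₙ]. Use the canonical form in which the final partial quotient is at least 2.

[12; 1, 2, 2, 8]

750 ÷ 59 → quotient 12, remainder 42
59 ÷ 42 → quotient 1, remainder 17
42 ÷ 17 → quotient 2, remainder 8
17 ÷ 8 → quotient 2, remainder 1
8 ÷ 1 → quotient 8, remainder 0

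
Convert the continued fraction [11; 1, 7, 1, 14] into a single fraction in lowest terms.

1593/134

Build up convergents one term at a time:
a_0 = 11: 11/1
a_1 = 1: 12/1
a_2 = 7: 95/8
a_3 = 1: 107/9
a_4 = 14: 1593/134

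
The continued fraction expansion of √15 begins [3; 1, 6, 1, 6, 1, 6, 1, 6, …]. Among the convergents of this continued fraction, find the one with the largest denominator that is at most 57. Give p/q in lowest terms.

213/55

a_0 = 3: 3/1  (≤ bound)
a_1 = 1: 4/1  (≤ bound)
a_2 = 6: 27/7  (≤ bound)
a_3 = 1: 31/8  (≤ bound)
a_4 = 6: 213/55  (≤ bound)
a_5 = 1: 244/63  (> 57, stop)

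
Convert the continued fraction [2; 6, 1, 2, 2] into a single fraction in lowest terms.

Work from the innermost term outward:
Start with 2.
2 + 1/(2/1) = 2 + 1/2 = 5/2
1 + 1/(5/2) = 1 + 2/5 = 7/5
6 + 1/(7/5) = 6 + 5/7 = 47/7
2 + 1/(47/7) = 2 + 7/47 = 101/47

101/47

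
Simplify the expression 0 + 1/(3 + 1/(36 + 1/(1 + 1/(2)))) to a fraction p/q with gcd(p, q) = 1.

110/333

Use the convergent recurrence hₖ = aₖ·hₖ₋₁ + hₖ₋₂ (and likewise for the denominators kₖ):
a_0 = 0: 0/1
a_1 = 3: 1/3
a_2 = 36: 36/109
a_3 = 1: 37/112
a_4 = 2: 110/333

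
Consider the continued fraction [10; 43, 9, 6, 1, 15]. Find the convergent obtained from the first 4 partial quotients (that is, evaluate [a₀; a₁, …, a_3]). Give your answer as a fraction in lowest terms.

23765/2371

Start with 6.
9 + 1/(6/1) = 9 + 1/6 = 55/6
43 + 1/(55/6) = 43 + 6/55 = 2371/55
10 + 1/(2371/55) = 10 + 55/2371 = 23765/2371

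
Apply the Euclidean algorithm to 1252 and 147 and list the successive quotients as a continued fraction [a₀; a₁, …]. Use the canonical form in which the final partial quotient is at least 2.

⌊1252/147⌋ = 8, remainder 76
⌊147/76⌋ = 1, remainder 71
⌊76/71⌋ = 1, remainder 5
⌊71/5⌋ = 14, remainder 1
⌊5/1⌋ = 5, remainder 0

[8; 1, 1, 14, 5]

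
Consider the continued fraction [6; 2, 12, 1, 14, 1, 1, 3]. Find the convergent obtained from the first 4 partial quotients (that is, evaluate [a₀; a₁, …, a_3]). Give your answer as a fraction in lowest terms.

a_0 = 6: 6/1
a_1 = 2: 13/2
a_2 = 12: 162/25
a_3 = 1: 175/27

175/27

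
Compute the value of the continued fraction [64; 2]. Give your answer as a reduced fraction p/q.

Compute successive convergents:
a_0 = 64: 64/1
a_1 = 2: 129/2

129/2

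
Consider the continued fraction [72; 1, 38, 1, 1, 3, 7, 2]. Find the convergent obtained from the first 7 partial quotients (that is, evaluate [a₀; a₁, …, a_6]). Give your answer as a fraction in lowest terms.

147263/2018

Starting at the tail and folding back:
Start with 7.
3 + 1/(7/1) = 3 + 1/7 = 22/7
1 + 1/(22/7) = 1 + 7/22 = 29/22
1 + 1/(29/22) = 1 + 22/29 = 51/29
38 + 1/(51/29) = 38 + 29/51 = 1967/51
1 + 1/(1967/51) = 1 + 51/1967 = 2018/1967
72 + 1/(2018/1967) = 72 + 1967/2018 = 147263/2018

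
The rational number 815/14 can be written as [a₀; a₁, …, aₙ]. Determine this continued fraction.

⌊815/14⌋ = 58, remainder 3
⌊14/3⌋ = 4, remainder 2
⌊3/2⌋ = 1, remainder 1
⌊2/1⌋ = 2, remainder 0

[58; 4, 1, 2]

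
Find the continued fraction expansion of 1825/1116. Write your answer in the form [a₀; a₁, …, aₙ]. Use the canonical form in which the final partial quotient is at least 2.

[1; 1, 1, 1, 2, 1, 7, 13]

1825 = 1·1116 + 709, so a_0 = 1
1116 = 1·709 + 407, so a_1 = 1
709 = 1·407 + 302, so a_2 = 1
407 = 1·302 + 105, so a_3 = 1
302 = 2·105 + 92, so a_4 = 2
105 = 1·92 + 13, so a_5 = 1
92 = 7·13 + 1, so a_6 = 7
13 = 13·1 + 0, so a_7 = 13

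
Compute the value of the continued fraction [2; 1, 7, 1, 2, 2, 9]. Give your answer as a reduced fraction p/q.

1659/575

Work from the innermost term outward:
Start with 9.
2 + 1/(9/1) = 2 + 1/9 = 19/9
2 + 1/(19/9) = 2 + 9/19 = 47/19
1 + 1/(47/19) = 1 + 19/47 = 66/47
7 + 1/(66/47) = 7 + 47/66 = 509/66
1 + 1/(509/66) = 1 + 66/509 = 575/509
2 + 1/(575/509) = 2 + 509/575 = 1659/575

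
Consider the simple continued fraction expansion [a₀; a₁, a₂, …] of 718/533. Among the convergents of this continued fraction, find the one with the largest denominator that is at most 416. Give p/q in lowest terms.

a_0 = 1: 1/1  (≤ bound)
a_1 = 2: 3/2  (≤ bound)
a_2 = 1: 4/3  (≤ bound)
a_3 = 7: 31/23  (≤ bound)
a_4 = 2: 66/49  (≤ bound)
a_5 = 2: 163/121  (≤ bound)
a_6 = 4: 718/533  (> 416, stop)

163/121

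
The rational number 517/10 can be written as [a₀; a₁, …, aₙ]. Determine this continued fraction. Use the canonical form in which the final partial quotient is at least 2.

⌊517/10⌋ = 51, remainder 7
⌊10/7⌋ = 1, remainder 3
⌊7/3⌋ = 2, remainder 1
⌊3/1⌋ = 3, remainder 0

[51; 1, 2, 3]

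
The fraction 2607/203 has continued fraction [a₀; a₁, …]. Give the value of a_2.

⌊2607/203⌋ = 12, remainder 171
⌊203/171⌋ = 1, remainder 32
⌊171/32⌋ = 5, remainder 11

5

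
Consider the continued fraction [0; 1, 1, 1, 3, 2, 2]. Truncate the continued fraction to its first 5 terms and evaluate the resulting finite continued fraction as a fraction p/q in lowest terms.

Start with 3.
1 + 1/(3/1) = 1 + 1/3 = 4/3
1 + 1/(4/3) = 1 + 3/4 = 7/4
1 + 1/(7/4) = 1 + 4/7 = 11/7
0 + 1/(11/7) = 0 + 7/11 = 7/11

7/11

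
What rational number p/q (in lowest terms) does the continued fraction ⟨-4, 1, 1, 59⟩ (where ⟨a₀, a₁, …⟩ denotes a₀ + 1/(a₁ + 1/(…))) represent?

-416/119

Start with 59.
1 + 1/(59/1) = 1 + 1/59 = 60/59
1 + 1/(60/59) = 1 + 59/60 = 119/60
-4 + 1/(119/60) = -4 + 60/119 = -416/119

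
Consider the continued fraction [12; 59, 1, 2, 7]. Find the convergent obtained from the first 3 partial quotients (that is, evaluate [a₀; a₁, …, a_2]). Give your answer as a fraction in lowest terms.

Start with 1.
59 + 1/(1/1) = 59 + 1/1 = 60/1
12 + 1/(60/1) = 12 + 1/60 = 721/60

721/60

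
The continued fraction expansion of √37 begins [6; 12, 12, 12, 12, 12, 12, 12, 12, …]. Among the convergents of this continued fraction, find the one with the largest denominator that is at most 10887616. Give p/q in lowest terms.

18798954/3090529

List convergents until the denominator exceeds the bound:
a_0 = 6: 6/1  (≤ bound)
a_1 = 12: 73/12  (≤ bound)
a_2 = 12: 882/145  (≤ bound)
a_3 = 12: 10657/1752  (≤ bound)
a_4 = 12: 128766/21169  (≤ bound)
a_5 = 12: 1555849/255780  (≤ bound)
a_6 = 12: 18798954/3090529  (≤ bound)
a_7 = 12: 227143297/37342128  (> 10887616, stop)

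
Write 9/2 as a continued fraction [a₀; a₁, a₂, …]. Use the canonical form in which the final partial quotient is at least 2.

⌊9/2⌋ = 4, remainder 1
⌊2/1⌋ = 2, remainder 0

[4; 2]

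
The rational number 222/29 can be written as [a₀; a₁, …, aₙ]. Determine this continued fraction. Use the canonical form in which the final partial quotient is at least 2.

[7; 1, 1, 1, 9]

⌊222/29⌋ = 7, remainder 19
⌊29/19⌋ = 1, remainder 10
⌊19/10⌋ = 1, remainder 9
⌊10/9⌋ = 1, remainder 1
⌊9/1⌋ = 9, remainder 0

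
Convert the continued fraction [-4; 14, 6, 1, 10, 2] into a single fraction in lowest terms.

Start with 2.
10 + 1/(2/1) = 10 + 1/2 = 21/2
1 + 1/(21/2) = 1 + 2/21 = 23/21
6 + 1/(23/21) = 6 + 21/23 = 159/23
14 + 1/(159/23) = 14 + 23/159 = 2249/159
-4 + 1/(2249/159) = -4 + 159/2249 = -8837/2249

-8837/2249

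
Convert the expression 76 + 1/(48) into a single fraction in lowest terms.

a_0 = 76: 76/1
a_1 = 48: 3649/48

3649/48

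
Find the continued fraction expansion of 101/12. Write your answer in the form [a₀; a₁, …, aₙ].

Run the Euclidean algorithm, recording each quotient:
⌊101/12⌋ = 8, remainder 5
⌊12/5⌋ = 2, remainder 2
⌊5/2⌋ = 2, remainder 1
⌊2/1⌋ = 2, remainder 0

[8; 2, 2, 2]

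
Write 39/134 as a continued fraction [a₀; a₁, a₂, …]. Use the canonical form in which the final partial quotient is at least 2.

[0; 3, 2, 3, 2, 2]

⌊39/134⌋ = 0, remainder 39
⌊134/39⌋ = 3, remainder 17
⌊39/17⌋ = 2, remainder 5
⌊17/5⌋ = 3, remainder 2
⌊5/2⌋ = 2, remainder 1
⌊2/1⌋ = 2, remainder 0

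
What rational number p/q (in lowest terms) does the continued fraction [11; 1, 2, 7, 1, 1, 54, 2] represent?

Start with 2.
54 + 1/(2/1) = 54 + 1/2 = 109/2
1 + 1/(109/2) = 1 + 2/109 = 111/109
1 + 1/(111/109) = 1 + 109/111 = 220/111
7 + 1/(220/111) = 7 + 111/220 = 1651/220
2 + 1/(1651/220) = 2 + 220/1651 = 3522/1651
1 + 1/(3522/1651) = 1 + 1651/3522 = 5173/3522
11 + 1/(5173/3522) = 11 + 3522/5173 = 60425/5173

60425/5173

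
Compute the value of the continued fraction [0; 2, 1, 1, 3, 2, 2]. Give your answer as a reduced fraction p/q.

39/100

a_0 = 0: 0/1
a_1 = 2: 1/2
a_2 = 1: 1/3
a_3 = 1: 2/5
a_4 = 3: 7/18
a_5 = 2: 16/41
a_6 = 2: 39/100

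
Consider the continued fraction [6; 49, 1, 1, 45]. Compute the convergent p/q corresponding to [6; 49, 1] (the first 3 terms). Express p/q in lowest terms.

Start with 1.
49 + 1/(1/1) = 49 + 1/1 = 50/1
6 + 1/(50/1) = 6 + 1/50 = 301/50

301/50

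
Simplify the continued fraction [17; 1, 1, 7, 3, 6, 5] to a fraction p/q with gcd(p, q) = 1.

26859/1532

Start with 5.
6 + 1/(5/1) = 6 + 1/5 = 31/5
3 + 1/(31/5) = 3 + 5/31 = 98/31
7 + 1/(98/31) = 7 + 31/98 = 717/98
1 + 1/(717/98) = 1 + 98/717 = 815/717
1 + 1/(815/717) = 1 + 717/815 = 1532/815
17 + 1/(1532/815) = 17 + 815/1532 = 26859/1532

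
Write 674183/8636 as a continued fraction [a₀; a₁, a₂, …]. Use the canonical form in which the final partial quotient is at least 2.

[78; 15, 52, 3, 1, 2]

⌊674183/8636⌋ = 78, remainder 575
⌊8636/575⌋ = 15, remainder 11
⌊575/11⌋ = 52, remainder 3
⌊11/3⌋ = 3, remainder 2
⌊3/2⌋ = 1, remainder 1
⌊2/1⌋ = 2, remainder 0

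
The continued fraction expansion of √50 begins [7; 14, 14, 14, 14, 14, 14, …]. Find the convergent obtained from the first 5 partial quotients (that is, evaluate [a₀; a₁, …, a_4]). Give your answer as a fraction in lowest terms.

Compute successive convergents:
a_0 = 7: 7/1
a_1 = 14: 99/14
a_2 = 14: 1393/197
a_3 = 14: 19601/2772
a_4 = 14: 275807/39005

275807/39005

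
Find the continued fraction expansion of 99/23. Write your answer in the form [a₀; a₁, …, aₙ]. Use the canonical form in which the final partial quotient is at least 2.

[4; 3, 3, 2]

99 ÷ 23 → quotient 4, remainder 7
23 ÷ 7 → quotient 3, remainder 2
7 ÷ 2 → quotient 3, remainder 1
2 ÷ 1 → quotient 2, remainder 0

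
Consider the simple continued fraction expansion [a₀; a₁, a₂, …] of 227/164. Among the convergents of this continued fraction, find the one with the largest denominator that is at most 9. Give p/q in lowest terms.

a_0 = 1: 1/1  (≤ bound)
a_1 = 2: 3/2  (≤ bound)
a_2 = 1: 4/3  (≤ bound)
a_3 = 1: 7/5  (≤ bound)
a_4 = 1: 11/8  (≤ bound)
a_5 = 1: 18/13  (> 9, stop)

11/8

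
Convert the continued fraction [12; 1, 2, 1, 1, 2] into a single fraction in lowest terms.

229/18

Start with 2.
1 + 1/(2/1) = 1 + 1/2 = 3/2
1 + 1/(3/2) = 1 + 2/3 = 5/3
2 + 1/(5/3) = 2 + 3/5 = 13/5
1 + 1/(13/5) = 1 + 5/13 = 18/13
12 + 1/(18/13) = 12 + 13/18 = 229/18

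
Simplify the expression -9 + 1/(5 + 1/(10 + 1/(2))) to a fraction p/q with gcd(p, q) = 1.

-942/107

a_0 = -9: -9/1
a_1 = 5: -44/5
a_2 = 10: -449/51
a_3 = 2: -942/107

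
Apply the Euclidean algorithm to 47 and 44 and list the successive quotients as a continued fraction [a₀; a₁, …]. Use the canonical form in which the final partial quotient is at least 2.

47 ÷ 44 → quotient 1, remainder 3
44 ÷ 3 → quotient 14, remainder 2
3 ÷ 2 → quotient 1, remainder 1
2 ÷ 1 → quotient 2, remainder 0

[1; 14, 1, 2]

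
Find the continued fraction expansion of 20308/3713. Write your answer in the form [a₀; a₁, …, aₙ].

[5; 2, 7, 1, 2, 9, 8]

Run the Euclidean algorithm, recording each quotient:
⌊20308/3713⌋ = 5, remainder 1743
⌊3713/1743⌋ = 2, remainder 227
⌊1743/227⌋ = 7, remainder 154
⌊227/154⌋ = 1, remainder 73
⌊154/73⌋ = 2, remainder 8
⌊73/8⌋ = 9, remainder 1
⌊8/1⌋ = 8, remainder 0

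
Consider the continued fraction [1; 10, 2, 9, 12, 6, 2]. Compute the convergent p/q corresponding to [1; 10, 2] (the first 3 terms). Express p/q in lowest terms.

23/21

Build up convergents one term at a time:
a_0 = 1: 1/1
a_1 = 10: 11/10
a_2 = 2: 23/21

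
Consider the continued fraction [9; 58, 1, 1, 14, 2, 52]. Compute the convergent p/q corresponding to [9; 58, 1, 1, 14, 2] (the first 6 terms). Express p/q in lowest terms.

31659/3511

Start with 2.
14 + 1/(2/1) = 14 + 1/2 = 29/2
1 + 1/(29/2) = 1 + 2/29 = 31/29
1 + 1/(31/29) = 1 + 29/31 = 60/31
58 + 1/(60/31) = 58 + 31/60 = 3511/60
9 + 1/(3511/60) = 9 + 60/3511 = 31659/3511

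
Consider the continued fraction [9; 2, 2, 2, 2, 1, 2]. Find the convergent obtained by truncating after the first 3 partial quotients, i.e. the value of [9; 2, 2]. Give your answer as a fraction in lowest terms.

47/5

Build up convergents one term at a time:
a_0 = 9: 9/1
a_1 = 2: 19/2
a_2 = 2: 47/5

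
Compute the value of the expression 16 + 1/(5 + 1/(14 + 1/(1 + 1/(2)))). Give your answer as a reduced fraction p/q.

Start with 2.
1 + 1/(2/1) = 1 + 1/2 = 3/2
14 + 1/(3/2) = 14 + 2/3 = 44/3
5 + 1/(44/3) = 5 + 3/44 = 223/44
16 + 1/(223/44) = 16 + 44/223 = 3612/223

3612/223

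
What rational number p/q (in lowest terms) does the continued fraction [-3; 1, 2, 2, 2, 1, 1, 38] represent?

Use the convergent recurrence hₖ = aₖ·hₖ₋₁ + hₖ₋₂ (and likewise for the denominators kₖ):
a_0 = -3: -3/1
a_1 = 1: -2/1
a_2 = 2: -7/3
a_3 = 2: -16/7
a_4 = 2: -39/17
a_5 = 1: -55/24
a_6 = 1: -94/41
a_7 = 38: -3627/1582

-3627/1582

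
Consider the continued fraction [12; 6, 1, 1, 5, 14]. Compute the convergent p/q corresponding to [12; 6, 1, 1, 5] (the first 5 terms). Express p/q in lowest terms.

875/72

Collapse the nested fraction from the inside out:
Start with 5.
1 + 1/(5/1) = 1 + 1/5 = 6/5
1 + 1/(6/5) = 1 + 5/6 = 11/6
6 + 1/(11/6) = 6 + 6/11 = 72/11
12 + 1/(72/11) = 12 + 11/72 = 875/72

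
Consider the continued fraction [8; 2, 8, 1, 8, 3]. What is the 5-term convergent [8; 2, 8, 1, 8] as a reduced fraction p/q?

Build up convergents one term at a time:
a_0 = 8: 8/1
a_1 = 2: 17/2
a_2 = 8: 144/17
a_3 = 1: 161/19
a_4 = 8: 1432/169

1432/169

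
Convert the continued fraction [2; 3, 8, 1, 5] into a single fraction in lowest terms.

383/165

a_0 = 2: 2/1
a_1 = 3: 7/3
a_2 = 8: 58/25
a_3 = 1: 65/28
a_4 = 5: 383/165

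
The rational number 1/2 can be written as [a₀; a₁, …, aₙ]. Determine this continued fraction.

[0; 2]

Run the Euclidean algorithm, recording each quotient:
1 = 0·2 + 1, so a_0 = 0
2 = 2·1 + 0, so a_1 = 2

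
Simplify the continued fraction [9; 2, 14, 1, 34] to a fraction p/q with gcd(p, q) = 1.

Build up convergents one term at a time:
a_0 = 9: 9/1
a_1 = 2: 19/2
a_2 = 14: 275/29
a_3 = 1: 294/31
a_4 = 34: 10271/1083

10271/1083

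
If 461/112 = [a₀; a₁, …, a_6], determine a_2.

Run the Euclidean algorithm, recording each quotient:
461 ÷ 112 → quotient 4, remainder 13
112 ÷ 13 → quotient 8, remainder 8
13 ÷ 8 → quotient 1, remainder 5

1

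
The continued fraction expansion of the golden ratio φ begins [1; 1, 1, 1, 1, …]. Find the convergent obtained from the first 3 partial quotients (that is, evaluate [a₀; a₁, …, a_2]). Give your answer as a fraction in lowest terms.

a_0 = 1: 1/1
a_1 = 1: 2/1
a_2 = 1: 3/2

3/2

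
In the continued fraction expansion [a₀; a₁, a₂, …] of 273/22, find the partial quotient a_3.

4

Run the Euclidean algorithm, recording each quotient:
273 ÷ 22 → quotient 12, remainder 9
22 ÷ 9 → quotient 2, remainder 4
9 ÷ 4 → quotient 2, remainder 1
4 ÷ 1 → quotient 4, remainder 0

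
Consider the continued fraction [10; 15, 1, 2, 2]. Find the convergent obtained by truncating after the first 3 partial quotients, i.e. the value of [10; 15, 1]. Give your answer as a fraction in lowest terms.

161/16

a_0 = 10: 10/1
a_1 = 15: 151/15
a_2 = 1: 161/16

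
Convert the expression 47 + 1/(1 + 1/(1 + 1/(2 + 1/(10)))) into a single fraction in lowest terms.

Collapse the nested fraction from the inside out:
Start with 10.
2 + 1/(10/1) = 2 + 1/10 = 21/10
1 + 1/(21/10) = 1 + 10/21 = 31/21
1 + 1/(31/21) = 1 + 21/31 = 52/31
47 + 1/(52/31) = 47 + 31/52 = 2475/52

2475/52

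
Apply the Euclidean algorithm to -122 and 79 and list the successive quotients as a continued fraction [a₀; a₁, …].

[-2; 2, 5, 7]

Apply division with remainder until the remainder is 0:
⌊-122/79⌋ = -2, remainder 36
⌊79/36⌋ = 2, remainder 7
⌊36/7⌋ = 5, remainder 1
⌊7/1⌋ = 7, remainder 0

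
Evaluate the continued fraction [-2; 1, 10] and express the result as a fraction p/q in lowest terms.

Start with 10.
1 + 1/(10/1) = 1 + 1/10 = 11/10
-2 + 1/(11/10) = -2 + 10/11 = -12/11

-12/11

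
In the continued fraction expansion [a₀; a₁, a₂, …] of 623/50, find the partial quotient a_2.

5

Run the Euclidean algorithm, recording each quotient:
623 = 12·50 + 23, so a_0 = 12
50 = 2·23 + 4, so a_1 = 2
23 = 5·4 + 3, so a_2 = 5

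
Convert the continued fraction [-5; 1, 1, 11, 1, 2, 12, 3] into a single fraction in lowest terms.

a_0 = -5: -5/1
a_1 = 1: -4/1
a_2 = 1: -9/2
a_3 = 11: -103/23
a_4 = 1: -112/25
a_5 = 2: -327/73
a_6 = 12: -4036/901
a_7 = 3: -12435/2776

-12435/2776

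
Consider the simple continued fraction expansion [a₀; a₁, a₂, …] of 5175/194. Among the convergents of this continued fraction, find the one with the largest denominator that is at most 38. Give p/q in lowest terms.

987/37

a_0 = 26: 26/1  (≤ bound)
a_1 = 1: 27/1  (≤ bound)
a_2 = 2: 80/3  (≤ bound)
a_3 = 12: 987/37  (≤ bound)
a_4 = 1: 1067/40  (> 38, stop)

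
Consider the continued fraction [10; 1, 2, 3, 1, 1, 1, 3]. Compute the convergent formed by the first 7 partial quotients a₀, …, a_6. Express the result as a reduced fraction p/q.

385/36

Collapse the nested fraction from the inside out:
Start with 1.
1 + 1/(1/1) = 1 + 1/1 = 2/1
1 + 1/(2/1) = 1 + 1/2 = 3/2
3 + 1/(3/2) = 3 + 2/3 = 11/3
2 + 1/(11/3) = 2 + 3/11 = 25/11
1 + 1/(25/11) = 1 + 11/25 = 36/25
10 + 1/(36/25) = 10 + 25/36 = 385/36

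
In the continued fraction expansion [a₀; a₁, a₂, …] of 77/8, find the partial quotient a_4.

⌊77/8⌋ = 9, remainder 5
⌊8/5⌋ = 1, remainder 3
⌊5/3⌋ = 1, remainder 2
⌊3/2⌋ = 1, remainder 1
⌊2/1⌋ = 2, remainder 0

2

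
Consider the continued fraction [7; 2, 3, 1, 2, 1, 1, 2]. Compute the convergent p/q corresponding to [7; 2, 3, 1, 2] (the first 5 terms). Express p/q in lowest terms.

a_0 = 7: 7/1
a_1 = 2: 15/2
a_2 = 3: 52/7
a_3 = 1: 67/9
a_4 = 2: 186/25

186/25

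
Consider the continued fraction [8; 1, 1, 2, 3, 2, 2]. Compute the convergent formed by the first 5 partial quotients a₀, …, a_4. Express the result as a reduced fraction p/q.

146/17

Start with 3.
2 + 1/(3/1) = 2 + 1/3 = 7/3
1 + 1/(7/3) = 1 + 3/7 = 10/7
1 + 1/(10/7) = 1 + 7/10 = 17/10
8 + 1/(17/10) = 8 + 10/17 = 146/17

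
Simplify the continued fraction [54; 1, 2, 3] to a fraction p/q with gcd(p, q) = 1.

547/10

Use the convergent recurrence hₖ = aₖ·hₖ₋₁ + hₖ₋₂ (and likewise for the denominators kₖ):
a_0 = 54: 54/1
a_1 = 1: 55/1
a_2 = 2: 164/3
a_3 = 3: 547/10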